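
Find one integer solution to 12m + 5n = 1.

Step 1: Check solvability.
gcd(12, 5) = 1
Since 1 divides 1, solutions exist.

Step 2: Apply extended Euclidean algorithm to find gcd.
We find integers such that 12*x0 + 5*y0 = 1

Step 3: Scale the particular solution.
Multiply by 1/1 = 1:
m = -2, n = 5

Step 4: Verify.
12*(-2) + 5*(5) = 1 = 1 ✓

m = -2, n = 5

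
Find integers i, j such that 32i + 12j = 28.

Step 1: Check solvability.
gcd(32, 12) = 4
Since 4 divides 28, solutions exist.

Step 2: Apply extended Euclidean algorithm to find gcd.
We find integers such that 32*x0 + 12*y0 = 4

Step 3: Scale the particular solution.
Multiply by 28/4 = 7:
i = -7, j = 21

Step 4: Verify.
32*(-7) + 12*(21) = 28 = 28 ✓

i = -7, j = 21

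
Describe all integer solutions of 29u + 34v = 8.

Step 1: Compute gcd(29, 34) = 1.
Since 1 divides 8, solutions exist.

Step 2: Find a particular solution using extended Euclidean algorithm.
We get u₀ = -56, v₀ = 48.
Check: 29*-56 + 34*48 = 8 = 8 ✓

Step 3: Write the general solution.
u = -56 + (34/1)t = -56 + 34t
v = 48 - (29/1)t = 48 - 29t
for any integer t.

u = -56 + 34t, v = 48 - 29t for integer t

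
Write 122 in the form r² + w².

We need to find integers r, w > 0 such that r² + w² = 122.
Trying r = 1: w² = 122 - 1² = 122 - 1 = 121
w = 11
Check: 1² + 11² = 1 + 121 = 122 ✓

122 = 1² + 11²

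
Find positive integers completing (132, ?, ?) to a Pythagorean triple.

We need the other leg and hypotenuse such that 132² + x² = c².
Take x = 85, c = 157: 132² + 85² = 17424 + 7225 = 24649 = 157² ✓
Triple: (85, 132, 157)

(85, 132, 157)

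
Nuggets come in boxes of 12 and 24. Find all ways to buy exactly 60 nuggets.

We need non-negative integers (x, y) with 12x + 24y = 60.
For each x in 0..5, check if 60 - 12x is a non-negative multiple of 24.
x = 1: 24y = 48, y = 2 ✓
x = 3: 24y = 24, y = 1 ✓
x = 5: 24y = 0, y = 0 ✓

(1 boxes of 12, 2 boxes of 24), (3 boxes of 12, 1 boxes of 24), (5 boxes of 12, 0 boxes of 24)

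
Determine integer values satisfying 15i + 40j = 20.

Step 1: Check solvability.
gcd(15, 40) = 5
Since 5 divides 20, solutions exist.

Step 2: Apply extended Euclidean algorithm to find gcd.
We find integers such that 15*x0 + 40*y0 = 5

Step 3: Scale the particular solution.
Multiply by 20/5 = 4:
i = 12, j = -4

Step 4: Verify.
15*(12) + 40*(-4) = 20 = 20 ✓

i = 12, j = -4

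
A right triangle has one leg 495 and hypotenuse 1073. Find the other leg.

b² = c² - a² = 1151329 - 245025 = 906304
b = 952

952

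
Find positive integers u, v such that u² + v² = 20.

Search for u with 20 - u² a perfect square.
u = 2: 20 - 2² = 20 - 4 = 16 = 4² ✓
So u = 2, v = 4.

u = 2, v = 4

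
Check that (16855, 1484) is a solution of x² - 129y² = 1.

Compute x² = 16855² = 284091025
Compute 129y² = 129·1484² = 129·2202256 = 284091024
x² - 129y² = 284091025 - 284091024 = 1
Since this equals 1, (16855, 1484) is a solution.

Yes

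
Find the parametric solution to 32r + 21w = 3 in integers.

Step 1: Compute gcd(32, 21) = 1.
Since 1 divides 3, solutions exist.

Step 2: Find a particular solution using extended Euclidean algorithm.
We get r₀ = 6, w₀ = -9.
Check: 32*6 + 21*-9 = 3 = 3 ✓

Step 3: Write the general solution.
r = 6 + (21/1)t = 6 + 21t
w = -9 - (32/1)t = -9 - 32t
for any integer t.

r = 6 + 21t, w = -9 - 32t for integer t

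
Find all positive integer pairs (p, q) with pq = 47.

The positive divisors of 47 are: 1, 47.
Each divisor d gives the pair (d, 47/d):
(1, 47), (47, 1)

(1, 47), (47, 1)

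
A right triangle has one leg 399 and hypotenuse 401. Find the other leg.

b² = c² - a² = 160801 - 159201 = 1600
b = 40

40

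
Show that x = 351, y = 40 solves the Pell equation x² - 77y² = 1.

Compute x² = 351² = 123201
Compute 77y² = 77·40² = 77·1600 = 123200
x² - 77y² = 123201 - 123200 = 1
Since this equals 1, (351, 40) is a solution.

Yes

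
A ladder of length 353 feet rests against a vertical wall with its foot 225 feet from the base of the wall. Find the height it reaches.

The ladder, wall, and ground form a right triangle with hypotenuse 353 and one leg 225.
By the Pythagorean theorem: h² = 353² - 225² = 124609 - 50625 = 73984
h = √73984 = 272 feet

272 feet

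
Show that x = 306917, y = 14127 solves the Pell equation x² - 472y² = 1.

Compute x² = 306917² = 94198044889
Compute 472y² = 472·14127² = 472·199572129 = 94198044888
x² - 472y² = 94198044889 - 94198044888 = 1
Since this equals 1, (306917, 14127) is a solution.

Yes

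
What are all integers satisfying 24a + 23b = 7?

Step 1: Compute gcd(24, 23) = 1.
Since 1 divides 7, solutions exist.

Step 2: Find a particular solution using extended Euclidean algorithm.
We get a₀ = 7, b₀ = -7.
Check: 24*7 + 23*-7 = 7 = 7 ✓

Step 3: Write the general solution.
a = 7 + (23/1)t = 7 + 23t
b = -7 - (24/1)t = -7 - 24t
for any integer t.

a = 7 + 23t, b = -7 - 24t for integer t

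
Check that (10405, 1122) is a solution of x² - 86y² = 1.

Compute x² = 10405² = 108264025
Compute 86y² = 86·1122² = 86·1258884 = 108264024
x² - 86y² = 108264025 - 108264024 = 1
Since this equals 1, (10405, 1122) is a solution.

Yes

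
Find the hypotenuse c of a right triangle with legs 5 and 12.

c² = a² + b² = 5² + 12² = 25 + 144 = 169
c = sqrt(169) = 13

13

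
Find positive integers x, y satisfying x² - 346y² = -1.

We need x² = 346y² - 1. Try successive y:
y = 1: x² = 346·1² - 1 = 345, not a perfect square
y = 2: x² = 346·2² - 1 = 1383, not a perfect square
y = 3: x² = 346·3² - 1 = 3113, not a perfect square
...
y = 5: x² = 346·5² - 1 = 8649 = 93² ✓
Check: 93² - 346·5² = 8649 - 8650 = -1 ✓

x = 93, y = 5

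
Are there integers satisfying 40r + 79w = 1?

Step 1: Compute gcd(40, 79).
gcd(40, 79) = 1

Step 2: Check divisibility.
Does 1 divide 1? 1 = 1 x 1, so yes.

By the theorem on linear Diophantine equations, 40r + 79w = 1 has integer solutions if and only if gcd(40, 79) divides 1. Since 1 | 1, solutions exist.

Yes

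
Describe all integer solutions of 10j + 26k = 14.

Step 1: Compute gcd(10, 26) = 2.
Since 2 divides 14, solutions exist.

Step 2: Find a particular solution using extended Euclidean algorithm.
We get j₀ = -35, k₀ = 14.
Check: 10*-35 + 26*14 = 14 = 14 ✓

Step 3: Write the general solution.
j = -35 + (26/2)t = -35 + 13t
k = 14 - (10/2)t = 14 - 5t
for any integer t.

j = -35 + 13t, k = 14 - 5t for integer t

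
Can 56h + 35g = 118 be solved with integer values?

Step 1: Compute gcd(56, 35).
gcd(56, 35) = 7

Step 2: Check divisibility.
Does 7 divide 118? 118 = 7 x 16 + 6, so no.

By the theorem on linear Diophantine equations, 56h + 35g = 118 has integer solutions if and only if gcd(56, 35) divides 118. Since 7 does not divide 118, no solutions exist.

No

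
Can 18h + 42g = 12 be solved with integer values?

Step 1: Compute gcd(18, 42).
gcd(18, 42) = 6

Step 2: Check divisibility.
Does 6 divide 12? 12 = 6 x 2, so yes.

By the theorem on linear Diophantine equations, 18h + 42g = 12 has integer solutions if and only if gcd(18, 42) divides 12. Since 6 | 12, solutions exist.

Yes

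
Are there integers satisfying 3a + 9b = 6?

Step 1: Compute gcd(3, 9).
gcd(3, 9) = 3

Step 2: Check divisibility.
Does 3 divide 6? 6 = 3 x 2, so yes.

By the theorem on linear Diophantine equations, 3a + 9b = 6 has integer solutions if and only if gcd(3, 9) divides 6. Since 3 | 6, solutions exist.

Yes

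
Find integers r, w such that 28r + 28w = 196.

Step 1: Check solvability.
gcd(28, 28) = 28
Since 28 divides 196, solutions exist.

Step 2: Apply extended Euclidean algorithm to find gcd.
We find integers such that 28*x0 + 28*y0 = 28

Step 3: Scale the particular solution.
Multiply by 196/28 = 7:
r = 0, w = 7

Step 4: Verify.
28*(0) + 28*(7) = 196 = 196 ✓

r = 0, w = 7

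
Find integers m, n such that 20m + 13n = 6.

Step 1: Check solvability.
gcd(20, 13) = 1
Since 1 divides 6, solutions exist.

Step 2: Apply extended Euclidean algorithm to find gcd.
We find integers such that 20*x0 + 13*y0 = 1

Step 3: Scale the particular solution.
Multiply by 6/1 = 6:
m = 12, n = -18

Step 4: Verify.
20*(12) + 13*(-18) = 6 = 6 ✓

m = 12, n = -18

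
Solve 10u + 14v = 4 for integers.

Step 1: Check solvability.
gcd(10, 14) = 2
Since 2 divides 4, solutions exist.

Step 2: Apply extended Euclidean algorithm to find gcd.
We find integers such that 10*x0 + 14*y0 = 2

Step 3: Scale the particular solution.
Multiply by 4/2 = 2:
u = 6, v = -4

Step 4: Verify.
10*(6) + 14*(-4) = 4 = 4 ✓

u = 6, v = -4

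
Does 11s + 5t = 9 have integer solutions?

Step 1: Compute gcd(11, 5).
gcd(11, 5) = 1

Step 2: Check divisibility.
Does 1 divide 9? 9 = 1 x 9, so yes.

By the theorem on linear Diophantine equations, 11s + 5t = 9 has integer solutions if and only if gcd(11, 5) divides 9. Since 1 | 9, solutions exist.

Yes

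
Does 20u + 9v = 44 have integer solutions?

Step 1: Compute gcd(20, 9).
gcd(20, 9) = 1

Step 2: Check divisibility.
Does 1 divide 44? 44 = 1 x 44, so yes.

By the theorem on linear Diophantine equations, 20u + 9v = 44 has integer solutions if and only if gcd(20, 9) divides 44. Since 1 | 44, solutions exist.

Yes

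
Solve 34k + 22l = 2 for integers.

Step 1: Check solvability.
gcd(34, 22) = 2
Since 2 divides 2, solutions exist.

Step 2: Apply extended Euclidean algorithm to find gcd.
We find integers such that 34*x0 + 22*y0 = 2

Step 3: Scale the particular solution.
Multiply by 2/2 = 1:
k = 2, l = -3

Step 4: Verify.
34*(2) + 22*(-3) = 2 = 2 ✓

k = 2, l = -3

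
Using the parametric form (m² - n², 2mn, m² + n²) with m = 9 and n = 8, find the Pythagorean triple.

a = m² - n² = 9² - 8² = 81 - 64 = 17
b = 2mn = 2·9·8 = 144
c = m² + n² = 81 + 64 = 145
Verify: 17² + 144² = 289 + 20736 = 21025 = 145² ✓

(17, 144, 145)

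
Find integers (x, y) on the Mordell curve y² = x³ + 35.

Try small integer x values and check whether x³ + 35 is a perfect square.
x = 1: x³ + 35 = 1³ + 35 = 1 + 35 = 36
Is 36 a perfect square? 6² = 36 ✓
So (x, y) = (1, 6) is a solution.

x = 1, y = 6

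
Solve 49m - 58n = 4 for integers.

Step 1: Check solvability.
gcd(49, 58) = 1
Since 1 divides 4, solutions exist.

Step 2: Apply extended Euclidean algorithm to find gcd.
We find integers such that 49*x0 + 58*y0 = 1

Step 3: Scale the particular solution.
Multiply by 4/1 = 4:
m = -52, n = -44

Step 4: Verify.
49*(-52) - 58*(-44) = 4 = 4 ✓

m = -52, n = -44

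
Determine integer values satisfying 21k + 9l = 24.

Step 1: Check solvability.
gcd(21, 9) = 3
Since 3 divides 24, solutions exist.

Step 2: Apply extended Euclidean algorithm to find gcd.
We find integers such that 21*x0 + 9*y0 = 3

Step 3: Scale the particular solution.
Multiply by 24/3 = 8:
k = 8, l = -16

Step 4: Verify.
21*(8) + 9*(-16) = 24 = 24 ✓

k = 8, l = -16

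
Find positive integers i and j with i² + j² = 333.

We need to find integers i, j > 0 such that i² + j² = 333.
Trying i = 3: j² = 333 - 3² = 333 - 9 = 324
j = 18
Check: 3² + 18² = 9 + 324 = 333 ✓

333 = 3² + 18²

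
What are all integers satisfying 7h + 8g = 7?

Step 1: Compute gcd(7, 8) = 1.
Since 1 divides 7, solutions exist.

Step 2: Find a particular solution using extended Euclidean algorithm.
We get h₀ = -7, g₀ = 7.
Check: 7*-7 + 8*7 = 7 = 7 ✓

Step 3: Write the general solution.
h = -7 + (8/1)t = -7 + 8t
g = 7 - (7/1)t = 7 - 7t
for any integer t.

h = -7 + 8t, g = 7 - 7t for integer t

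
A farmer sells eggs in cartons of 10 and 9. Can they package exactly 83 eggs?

We need non-negative a, b with 10a + 9b = 83.
gcd(10, 9) = 1 divides 83.
Try a = 2: 9b = 83 - 20 = 63, so b = 7.
One way: 2 cartons of 10 and 7 cartons of 9.

Yes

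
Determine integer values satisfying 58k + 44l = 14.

Step 1: Check solvability.
gcd(58, 44) = 2
Since 2 divides 14, solutions exist.

Step 2: Apply extended Euclidean algorithm to find gcd.
We find integers such that 58*x0 + 44*y0 = 2

Step 3: Scale the particular solution.
Multiply by 14/2 = 7:
k = -21, l = 28

Step 4: Verify.
58*(-21) + 44*(28) = 14 = 14 ✓

k = -21, l = 28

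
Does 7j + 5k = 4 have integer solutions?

Step 1: Compute gcd(7, 5).
gcd(7, 5) = 1

Step 2: Check divisibility.
Does 1 divide 4? 4 = 1 x 4, so yes.

By the theorem on linear Diophantine equations, 7j + 5k = 4 has integer solutions if and only if gcd(7, 5) divides 4. Since 1 | 4, solutions exist.

Yes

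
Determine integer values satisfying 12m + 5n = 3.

Step 1: Check solvability.
gcd(12, 5) = 1
Since 1 divides 3, solutions exist.

Step 2: Apply extended Euclidean algorithm to find gcd.
We find integers such that 12*x0 + 5*y0 = 1

Step 3: Scale the particular solution.
Multiply by 3/1 = 3:
m = -6, n = 15

Step 4: Verify.
12*(-6) + 5*(15) = 3 = 3 ✓

m = -6, n = 15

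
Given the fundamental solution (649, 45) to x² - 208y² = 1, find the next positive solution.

Solutions to x² - Dy² = 1 are generated by powers of (x₀ + y₀√D).
The next solution satisfies x₁ + y₁√208 = (x₀ + y₀√208)², giving:
x₁ = x₀² + 208y₀² = 649² + 208·45² = 421201 + 421200 = 842401
y₁ = 2x₀y₀ = 2·649·45 = 58410

Verify: 842401² - 208·58410² = 709639444801 - 709639444800 = 1 ✓

x = 842401, y = 58410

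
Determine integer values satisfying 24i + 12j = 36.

Step 1: Check solvability.
gcd(24, 12) = 12
Since 12 divides 36, solutions exist.

Step 2: Apply extended Euclidean algorithm to find gcd.
We find integers such that 24*x0 + 12*y0 = 12

Step 3: Scale the particular solution.
Multiply by 36/12 = 3:
i = 0, j = 3

Step 4: Verify.
24*(0) + 12*(3) = 36 = 36 ✓

i = 0, j = 3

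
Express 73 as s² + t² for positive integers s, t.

We need to find integers s, t > 0 such that s² + t² = 73.
Trying s = 3: t² = 73 - 3² = 73 - 9 = 64
t = 8
Check: 3² + 8² = 9 + 64 = 73 ✓

73 = 3² + 8²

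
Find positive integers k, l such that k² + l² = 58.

Search for k with 58 - k² a perfect square.
k = 3: 58 - 3² = 58 - 9 = 49 = 7² ✓
So k = 3, l = 7.

k = 3, l = 7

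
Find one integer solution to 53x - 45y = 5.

Step 1: Check solvability.
gcd(53, 45) = 1
Since 1 divides 5, solutions exist.

Step 2: Apply extended Euclidean algorithm to find gcd.
We find integers such that 53*x0 + 45*y0 = 1

Step 3: Scale the particular solution.
Multiply by 5/1 = 5:
x = 85, y = 100

Step 4: Verify.
53*(85) - 45*(100) = 5 = 5 ✓

x = 85, y = 100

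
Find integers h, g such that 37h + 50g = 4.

Step 1: Check solvability.
gcd(37, 50) = 1
Since 1 divides 4, solutions exist.

Step 2: Apply extended Euclidean algorithm to find gcd.
We find integers such that 37*x0 + 50*y0 = 1

Step 3: Scale the particular solution.
Multiply by 4/1 = 4:
h = 92, g = -68

Step 4: Verify.
37*(92) + 50*(-68) = 4 = 4 ✓

h = 92, g = -68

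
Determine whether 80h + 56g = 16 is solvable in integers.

Step 1: Compute gcd(80, 56).
gcd(80, 56) = 8

Step 2: Check divisibility.
Does 8 divide 16? 16 = 8 x 2, so yes.

By the theorem on linear Diophantine equations, 80h + 56g = 16 has integer solutions if and only if gcd(80, 56) divides 16. Since 8 | 16, solutions exist.

Yes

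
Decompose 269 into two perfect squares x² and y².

We need to find integers x, y > 0 such that x² + y² = 269.
Trying x = 10: y² = 269 - 10² = 269 - 100 = 169
y = 13
Check: 10² + 13² = 100 + 169 = 269 ✓

269 = 10² + 13²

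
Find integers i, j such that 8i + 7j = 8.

Step 1: Check solvability.
gcd(8, 7) = 1
Since 1 divides 8, solutions exist.

Step 2: Apply extended Euclidean algorithm to find gcd.
We find integers such that 8*x0 + 7*y0 = 1

Step 3: Scale the particular solution.
Multiply by 8/1 = 8:
i = 8, j = -8

Step 4: Verify.
8*(8) + 7*(-8) = 8 = 8 ✓

i = 8, j = -8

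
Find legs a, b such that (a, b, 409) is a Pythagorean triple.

We need a² + b² = 409² = 167281.
Trying: 391² + 120² = 152881 + 14400 = 167281 ✓

(391, 120, 409)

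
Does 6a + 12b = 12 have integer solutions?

Step 1: Compute gcd(6, 12).
gcd(6, 12) = 6

Step 2: Check divisibility.
Does 6 divide 12? 12 = 6 x 2, so yes.

By the theorem on linear Diophantine equations, 6a + 12b = 12 has integer solutions if and only if gcd(6, 12) divides 12. Since 6 | 12, solutions exist.

Yes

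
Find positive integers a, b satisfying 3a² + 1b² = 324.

Try small values of a and check whether (324 - 3a²)/1 is a perfect square.
a = 9: 3·9² = 243, so 1b² = 324 - 243 = 81, giving b² = 81, b = 9.
Check: 3·9² + 1·9² = 243 + 81 = 324 ✓

a = 9, b = 9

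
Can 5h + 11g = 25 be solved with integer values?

Step 1: Compute gcd(5, 11).
gcd(5, 11) = 1

Step 2: Check divisibility.
Does 1 divide 25? 25 = 1 x 25, so yes.

By the theorem on linear Diophantine equations, 5h + 11g = 25 has integer solutions if and only if gcd(5, 11) divides 25. Since 1 | 25, solutions exist.

Yes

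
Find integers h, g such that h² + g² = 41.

We need to find integers h, g > 0 such that h² + g² = 41.
Trying h = 4: g² = 41 - 4² = 41 - 16 = 25
g = 5
Check: 4² + 5² = 16 + 25 = 41 ✓

41 = 4² + 5²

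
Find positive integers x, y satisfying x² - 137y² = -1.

We need x² = 137y² - 1. Try successive y:
y = 1: x² = 137·1² - 1 = 136, not a perfect square
y = 2: x² = 137·2² - 1 = 547, not a perfect square
y = 3: x² = 137·3² - 1 = 1232, not a perfect square
...
y = 149: x² = 137·149² - 1 = 3041536 = 1744² ✓
Check: 1744² - 137·149² = 3041536 - 3041537 = -1 ✓

x = 1744, y = 149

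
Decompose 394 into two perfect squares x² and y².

We need to find integers x, y > 0 such that x² + y² = 394.
Trying x = 13: y² = 394 - 13² = 394 - 169 = 225
y = 15
Check: 13² + 15² = 169 + 225 = 394 ✓

394 = 13² + 15²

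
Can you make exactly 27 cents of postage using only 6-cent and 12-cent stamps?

We need non-negative x, y with 6x + 12y = 27.
gcd(6, 12) = 6, and 6 does not divide 27.
No integer solutions exist, so certainly no non-negative ones.

No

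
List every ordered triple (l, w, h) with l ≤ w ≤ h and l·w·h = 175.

Iterate l from 1 to ⌊175^(1/3)⌋. For each l dividing 175, iterate w ≥ l with w dividing 175/l, and set h = 175/(l·w).
Triples found (4): (1×1×175), (1×5×35), (1×7×25), (5×5×7)

(1×1×175), (1×5×35), (1×7×25), (5×5×7)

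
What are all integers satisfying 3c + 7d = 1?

Step 1: Compute gcd(3, 7) = 1.
Since 1 divides 1, solutions exist.

Step 2: Find a particular solution using extended Euclidean algorithm.
We get c₀ = -2, d₀ = 1.
Check: 3*-2 + 7*1 = 1 = 1 ✓

Step 3: Write the general solution.
c = -2 + (7/1)t = -2 + 7t
d = 1 - (3/1)t = 1 - 3t
for any integer t.

c = -2 + 7t, d = 1 - 3t for integer t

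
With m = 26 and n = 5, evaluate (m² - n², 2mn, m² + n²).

a = m² - n² = 676 - 25 = 651
b = 2mn = 2·26·5 = 260
c = m² + n² = 676 + 25 = 701
Verify: 651² + 260² = 423801 + 67600 = 491401 = 701² ✓

(651, 260, 701)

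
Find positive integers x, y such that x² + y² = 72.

Search for x with 72 - x² a perfect square.
x = 6: 72 - 6² = 72 - 36 = 36 = 6² ✓
So x = 6, y = 6.

x = 6, y = 6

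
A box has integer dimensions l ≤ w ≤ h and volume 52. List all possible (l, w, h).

Iterate l from 1 to ⌊52^(1/3)⌋. For each l dividing 52, iterate w ≥ l with w dividing 52/l, and set h = 52/(l·w).
Triples found (4): (1×1×52), (1×2×26), (1×4×13), (2×2×13)

(1×1×52), (1×2×26), (1×4×13), (2×2×13)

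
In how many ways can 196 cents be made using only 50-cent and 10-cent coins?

We need non-negative integers (x, y) with 50x + 10y = 196.
For each x from 0 to 3, check if (196 - 50x) is a non-negative multiple of 10.
Solutions (x, y): none
Count: 0

0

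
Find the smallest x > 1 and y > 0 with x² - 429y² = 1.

We seek the smallest positive integers (x, y) with x² - 429y² = 1, i.e., x² = 429y² + 1.
Try successive y values:
y = 1: x² = 429·1² + 1 = 430, not a perfect square
y = 2: x² = 429·2² + 1 = 1717, not a perfect square
y = 3: x² = 429·3² + 1 = 3862, not a perfect square
... continuing the search (or via continued fractions) ...
y = 73584: x² = 429·73584² + 1 = 2322865569025, x = 1524095 ✓

Verify: 1524095² - 429·73584² = 2322865569025 - 2322865569024 = 1 ✓

x = 1524095, y = 73584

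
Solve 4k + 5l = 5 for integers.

Step 1: Check solvability.
gcd(4, 5) = 1
Since 1 divides 5, solutions exist.

Step 2: Apply extended Euclidean algorithm to find gcd.
We find integers such that 4*x0 + 5*y0 = 1

Step 3: Scale the particular solution.
Multiply by 5/1 = 5:
k = -5, l = 5

Step 4: Verify.
4*(-5) + 5*(5) = 5 = 5 ✓

k = -5, l = 5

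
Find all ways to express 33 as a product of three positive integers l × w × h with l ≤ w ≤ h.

Iterate l from 1 to ⌊33^(1/3)⌋. For each l dividing 33, iterate w ≥ l with w dividing 33/l, and set h = 33/(l·w).
Triples found (2): (1×1×33), (1×3×11)

(1×1×33), (1×3×11)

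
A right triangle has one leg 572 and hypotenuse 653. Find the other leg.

a² = c² - b² = 426409 - 327184 = 99225
a = 315

315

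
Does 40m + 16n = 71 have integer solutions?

Step 1: Compute gcd(40, 16).
gcd(40, 16) = 8

Step 2: Check divisibility.
Does 8 divide 71? 71 = 8 x 8 + 7, so no.

By the theorem on linear Diophantine equations, 40m + 16n = 71 has integer solutions if and only if gcd(40, 16) divides 71. Since 8 does not divide 71, no solutions exist.

No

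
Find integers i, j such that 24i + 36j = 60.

Step 1: Check solvability.
gcd(24, 36) = 12
Since 12 divides 60, solutions exist.

Step 2: Apply extended Euclidean algorithm to find gcd.
We find integers such that 24*x0 + 36*y0 = 12

Step 3: Scale the particular solution.
Multiply by 60/12 = 5:
i = -5, j = 5

Step 4: Verify.
24*(-5) + 36*(5) = 60 = 60 ✓

i = -5, j = 5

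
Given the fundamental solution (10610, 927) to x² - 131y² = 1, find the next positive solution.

Solutions to x² - Dy² = 1 are generated by powers of (x₀ + y₀√D).
The next solution satisfies x₁ + y₁√131 = (x₀ + y₀√131)², giving:
x₁ = x₀² + 131y₀² = 10610² + 131·927² = 112572100 + 112572099 = 225144199
y₁ = 2x₀y₀ = 2·10610·927 = 19670940

Verify: 225144199² - 131·19670940² = 50689910343351601 - 50689910343351600 = 1 ✓

x = 225144199, y = 19670940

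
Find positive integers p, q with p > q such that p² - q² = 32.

Factor: p² - q² = (p+q)(p-q) = 32.
We need two factors of 32 with the same parity.
Use p+q = 16 and p-q = 2 (product 16·2 = 32).
Adding: 2p = 18, so p = 9.
Subtracting: 2q = 14, so q = 7.
Check: 9² - 7² = 81 - 49 = 32 ✓

p = 9, q = 7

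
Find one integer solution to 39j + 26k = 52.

Step 1: Check solvability.
gcd(39, 26) = 13
Since 13 divides 52, solutions exist.

Step 2: Apply extended Euclidean algorithm to find gcd.
We find integers such that 39*x0 + 26*y0 = 13

Step 3: Scale the particular solution.
Multiply by 52/13 = 4:
j = 4, k = -4

Step 4: Verify.
39*(4) + 26*(-4) = 52 = 52 ✓

j = 4, k = -4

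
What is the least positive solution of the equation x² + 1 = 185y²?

We need x² = 185y² - 1. Try successive y:
y = 1: x² = 185·1² - 1 = 184, not a perfect square
y = 2: x² = 185·2² - 1 = 739, not a perfect square
y = 3: x² = 185·3² - 1 = 1664, not a perfect square
...
y = 5: x² = 185·5² - 1 = 4624 = 68² ✓
Check: 68² - 185·5² = 4624 - 4625 = -1 ✓

x = 68, y = 5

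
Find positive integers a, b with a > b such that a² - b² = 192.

Factor: a² - b² = (a+b)(a-b) = 192.
We need two factors of 192 with the same parity.
Use a+b = 96 and a-b = 2 (product 96·2 = 192).
Adding: 2a = 98, so a = 49.
Subtracting: 2b = 94, so b = 47.
Check: 49² - 47² = 2401 - 2209 = 192 ✓

a = 49, b = 47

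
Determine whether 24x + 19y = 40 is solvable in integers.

Step 1: Compute gcd(24, 19).
gcd(24, 19) = 1

Step 2: Check divisibility.
Does 1 divide 40? 40 = 1 x 40, so yes.

By the theorem on linear Diophantine equations, 24x + 19y = 40 has integer solutions if and only if gcd(24, 19) divides 40. Since 1 | 40, solutions exist.

Yes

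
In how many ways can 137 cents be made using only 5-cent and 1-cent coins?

We need non-negative integers (x, y) with 5x + 1y = 137.
For each x from 0 to 27, check if (137 - 5x) is a non-negative multiple of 1.
Solutions (x, y): (0,137), (1,132), (2,127), (3,122), ...
Count: 28

28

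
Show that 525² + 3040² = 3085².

Compute a² + b²:
525² + 3040² = 275625 + 9241600 = 9517225
Compute c²:
3085² = 9517225
Since 9517225 = 9517225, it is a Pythagorean triple.

Yes, it is a Pythagorean triple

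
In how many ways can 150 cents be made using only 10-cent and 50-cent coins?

We need non-negative integers (x, y) with 10x + 50y = 150.
For each x from 0 to 15, check if (150 - 10x) is a non-negative multiple of 50.
Solutions (x, y): (0,3), (5,2), (10,1), (15,0)
Count: 4

4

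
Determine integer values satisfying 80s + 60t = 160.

Step 1: Check solvability.
gcd(80, 60) = 20
Since 20 divides 160, solutions exist.

Step 2: Apply extended Euclidean algorithm to find gcd.
We find integers such that 80*x0 + 60*y0 = 20

Step 3: Scale the particular solution.
Multiply by 160/20 = 8:
s = 8, t = -8

Step 4: Verify.
80*(8) + 60*(-8) = 160 = 160 ✓

s = 8, t = -8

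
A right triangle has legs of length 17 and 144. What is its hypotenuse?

c² = a² + b² = 17² + 144² = 289 + 20736 = 21025
c = 145

145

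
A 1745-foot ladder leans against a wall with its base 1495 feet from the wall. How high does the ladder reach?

The ladder, wall, and ground form a right triangle with hypotenuse 1745 and one leg 1495.
By the Pythagorean theorem: h² = 1745² - 1495² = 3045025 - 2235025 = 810000
h = √810000 = 900 feet

900 feet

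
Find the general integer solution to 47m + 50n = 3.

Step 1: Compute gcd(47, 50) = 1.
Since 1 divides 3, solutions exist.

Step 2: Find a particular solution using extended Euclidean algorithm.
We get m₀ = -51, n₀ = 48.
Check: 47*-51 + 50*48 = 3 = 3 ✓

Step 3: Write the general solution.
m = -51 + (50/1)t = -51 + 50t
n = 48 - (47/1)t = 48 - 47t
for any integer t.

m = -51 + 50t, n = 48 - 47t for integer t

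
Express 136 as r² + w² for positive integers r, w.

We need to find integers r, w > 0 such that r² + w² = 136.
Trying r = 6: w² = 136 - 6² = 136 - 36 = 100
w = 10
Check: 6² + 10² = 36 + 100 = 136 ✓

136 = 6² + 10²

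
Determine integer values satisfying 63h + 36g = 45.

Step 1: Check solvability.
gcd(63, 36) = 9
Since 9 divides 45, solutions exist.

Step 2: Apply extended Euclidean algorithm to find gcd.
We find integers such that 63*x0 + 36*y0 = 9

Step 3: Scale the particular solution.
Multiply by 45/9 = 5:
h = -5, g = 10

Step 4: Verify.
63*(-5) + 36*(10) = 45 = 45 ✓

h = -5, g = 10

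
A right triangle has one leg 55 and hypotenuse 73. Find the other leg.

b² = c² - a² = 5329 - 3025 = 2304
b = 48

48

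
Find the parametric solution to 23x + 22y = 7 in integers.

Step 1: Compute gcd(23, 22) = 1.
Since 1 divides 7, solutions exist.

Step 2: Find a particular solution using extended Euclidean algorithm.
We get x₀ = 7, y₀ = -7.
Check: 23*7 + 22*-7 = 7 = 7 ✓

Step 3: Write the general solution.
x = 7 + (22/1)t = 7 + 22t
y = -7 - (23/1)t = -7 - 23t
for any integer t.

x = 7 + 22t, y = -7 - 23t for integer t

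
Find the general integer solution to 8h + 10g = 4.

Step 1: Compute gcd(8, 10) = 2.
Since 2 divides 4, solutions exist.

Step 2: Find a particular solution using extended Euclidean algorithm.
We get h₀ = -2, g₀ = 2.
Check: 8*-2 + 10*2 = 4 = 4 ✓

Step 3: Write the general solution.
h = -2 + (10/2)t = -2 + 5t
g = 2 - (8/2)t = 2 - 4t
for any integer t.

h = -2 + 5t, g = 2 - 4t for integer t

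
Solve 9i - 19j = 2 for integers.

Step 1: Check solvability.
gcd(9, 19) = 1
Since 1 divides 2, solutions exist.

Step 2: Apply extended Euclidean algorithm to find gcd.
We find integers such that 9*x0 + 19*y0 = 1

Step 3: Scale the particular solution.
Multiply by 2/1 = 2:
i = -4, j = -2

Step 4: Verify.
9*(-4) - 19*(-2) = 2 = 2 ✓

i = -4, j = -2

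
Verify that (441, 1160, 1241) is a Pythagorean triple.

Compute a² + b² = 441² + 1160² = 194481 + 1345600 = 1540081
Compute c² = 1241² = 1540081
Since 1540081 = 1540081, confirmed.

Yes, it is a Pythagorean triple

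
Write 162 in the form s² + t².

We need to find integers s, t > 0 such that s² + t² = 162.
Trying s = 9: t² = 162 - 9² = 162 - 81 = 81
t = 9
Check: 9² + 9² = 81 + 81 = 162 ✓

162 = 9² + 9²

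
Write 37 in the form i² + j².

We need to find integers i, j > 0 such that i² + j² = 37.
Trying i = 1: j² = 37 - 1² = 37 - 1 = 36
j = 6
Check: 1² + 6² = 1 + 36 = 37 ✓

37 = 1² + 6²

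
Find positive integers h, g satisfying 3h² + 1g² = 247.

Try small values of h and check whether (247 - 3h²)/1 is a perfect square.
h = 7: 3·7² = 147, so 1g² = 247 - 147 = 100, giving g² = 100, g = 10.
Check: 3·7² + 1·10² = 147 + 100 = 247 ✓

h = 7, g = 10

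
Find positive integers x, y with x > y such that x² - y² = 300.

Factor: x² - y² = (x+y)(x-y) = 300.
We need two factors of 300 with the same parity.
Use x+y = 150 and x-y = 2 (product 150·2 = 300).
Adding: 2x = 152, so x = 76.
Subtracting: 2y = 148, so y = 74.
Check: 76² - 74² = 5776 - 5476 = 300 ✓

x = 76, y = 74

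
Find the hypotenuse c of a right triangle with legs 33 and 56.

c² = a² + b² = 33² + 56² = 1089 + 3136 = 4225
c = 65

65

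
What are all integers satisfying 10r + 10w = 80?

Step 1: Compute gcd(10, 10) = 10.
Since 10 divides 80, solutions exist.

Step 2: Find a particular solution using extended Euclidean algorithm.
We get r₀ = 0, w₀ = 8.
Check: 10*0 + 10*8 = 80 = 80 ✓

Step 3: Write the general solution.
r = 0 + (10/10)t = 0 + 1t
w = 8 - (10/10)t = 8 - 1t
for any integer t.

r = 0 + 1t, w = 8 - 1t for integer t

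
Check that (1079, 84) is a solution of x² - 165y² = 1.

Compute x² = 1079² = 1164241
Compute 165y² = 165·84² = 165·7056 = 1164240
x² - 165y² = 1164241 - 1164240 = 1
Since this equals 1, (1079, 84) is a solution.

Yes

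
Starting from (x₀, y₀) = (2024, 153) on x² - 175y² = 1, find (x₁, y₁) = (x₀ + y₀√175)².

Solutions to x² - Dy² = 1 are generated by powers of (x₀ + y₀√D).
The next solution satisfies x₁ + y₁√175 = (x₀ + y₀√175)², giving:
x₁ = x₀² + 175y₀² = 2024² + 175·153² = 4096576 + 4096575 = 8193151
y₁ = 2x₀y₀ = 2·2024·153 = 619344

Verify: 8193151² - 175·619344² = 67127723308801 - 67127723308800 = 1 ✓

x = 8193151, y = 619344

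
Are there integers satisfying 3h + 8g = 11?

Step 1: Compute gcd(3, 8).
gcd(3, 8) = 1

Step 2: Check divisibility.
Does 1 divide 11? 11 = 1 x 11, so yes.

By the theorem on linear Diophantine equations, 3h + 8g = 11 has integer solutions if and only if gcd(3, 8) divides 11. Since 1 | 11, solutions exist.

Yes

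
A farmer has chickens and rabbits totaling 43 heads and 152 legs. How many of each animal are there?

Let c = chickens, r = rabbits.
Heads: c + r = 43
Legs: 2c + 4r = 152
From the first equation, c = 43 - r. Substitute:
2(43 - r) + 4r = 152
86 + 2r = 152
r = (152 - 86)/2 = 33
c = 43 - 33 = 10

Chickens: 10, Rabbits: 33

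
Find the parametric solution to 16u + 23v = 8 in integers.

Step 1: Compute gcd(16, 23) = 1.
Since 1 divides 8, solutions exist.

Step 2: Find a particular solution using extended Euclidean algorithm.
We get u₀ = -80, v₀ = 56.
Check: 16*-80 + 23*56 = 8 = 8 ✓

Step 3: Write the general solution.
u = -80 + (23/1)t = -80 + 23t
v = 56 - (16/1)t = 56 - 16t
for any integer t.

u = -80 + 23t, v = 56 - 16t for integer t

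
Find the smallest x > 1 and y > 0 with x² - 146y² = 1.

We seek the smallest positive integers (x, y) with x² - 146y² = 1, i.e., x² = 146y² + 1.
Try successive y values:
y = 1: x² = 146·1² + 1 = 147, not a perfect square
y = 2: x² = 146·2² + 1 = 585, not a perfect square
y = 3: x² = 146·3² + 1 = 1315, not a perfect square
... continuing the search (or via continued fractions) ...
y = 12: x² = 146·12² + 1 = 21025, x = 145 ✓

Verify: 145² - 146·12² = 21025 - 21024 = 1 ✓

x = 145, y = 12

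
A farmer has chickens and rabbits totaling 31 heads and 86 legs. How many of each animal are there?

Let c = chickens, r = rabbits.
Heads: c + r = 31
Legs: 2c + 4r = 86
From the first equation, c = 31 - r. Substitute:
2(31 - r) + 4r = 86
62 + 2r = 86
r = (86 - 62)/2 = 12
c = 31 - 12 = 19

Chickens: 19, Rabbits: 12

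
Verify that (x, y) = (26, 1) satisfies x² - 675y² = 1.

Compute x² = 26² = 676
Compute 675y² = 675·1² = 675·1 = 675
x² - 675y² = 676 - 675 = 1
Since this equals 1, (26, 1) is a solution.

Yes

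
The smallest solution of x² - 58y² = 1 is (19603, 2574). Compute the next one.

Solutions to x² - Dy² = 1 are generated by powers of (x₀ + y₀√D).
The next solution satisfies x₁ + y₁√58 = (x₀ + y₀√58)², giving:
x₁ = x₀² + 58y₀² = 19603² + 58·2574² = 384277609 + 384277608 = 768555217
y₁ = 2x₀y₀ = 2·19603·2574 = 100916244

Verify: 768555217² - 58·100916244² = 590677121577917089 - 590677121577917088 = 1 ✓

x = 768555217, y = 100916244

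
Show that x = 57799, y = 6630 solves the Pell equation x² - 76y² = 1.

Compute x² = 57799² = 3340724401
Compute 76y² = 76·6630² = 76·43956900 = 3340724400
x² - 76y² = 3340724401 - 3340724400 = 1
Since this equals 1, (57799, 6630) is a solution.

Yes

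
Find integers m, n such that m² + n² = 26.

We need to find integers m, n > 0 such that m² + n² = 26.
Trying m = 1: n² = 26 - 1² = 26 - 1 = 25
n = 5
Check: 1² + 5² = 1 + 25 = 26 ✓

26 = 1² + 5²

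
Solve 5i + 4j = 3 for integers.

Step 1: Check solvability.
gcd(5, 4) = 1
Since 1 divides 3, solutions exist.

Step 2: Apply extended Euclidean algorithm to find gcd.
We find integers such that 5*x0 + 4*y0 = 1

Step 3: Scale the particular solution.
Multiply by 3/1 = 3:
i = 3, j = -3

Step 4: Verify.
5*(3) + 4*(-3) = 3 = 3 ✓

i = 3, j = -3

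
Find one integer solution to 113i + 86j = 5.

Step 1: Check solvability.
gcd(113, 86) = 1
Since 1 divides 5, solutions exist.

Step 2: Apply extended Euclidean algorithm to find gcd.
We find integers such that 113*x0 + 86*y0 = 1

Step 3: Scale the particular solution.
Multiply by 5/1 = 5:
i = -175, j = 230

Step 4: Verify.
113*(-175) + 86*(230) = 5 = 5 ✓

i = -175, j = 230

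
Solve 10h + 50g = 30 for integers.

Step 1: Check solvability.
gcd(10, 50) = 10
Since 10 divides 30, solutions exist.

Step 2: Apply extended Euclidean algorithm to find gcd.
We find integers such that 10*x0 + 50*y0 = 10

Step 3: Scale the particular solution.
Multiply by 30/10 = 3:
h = 3, g = 0

Step 4: Verify.
10*(3) + 50*(0) = 30 = 30 ✓

h = 3, g = 0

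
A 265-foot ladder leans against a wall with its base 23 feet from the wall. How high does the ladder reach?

The ladder, wall, and ground form a right triangle with hypotenuse 265 and one leg 23.
By the Pythagorean theorem: h² = 265² - 23² = 70225 - 529 = 69696
h = √69696 = 264 feet

264 feet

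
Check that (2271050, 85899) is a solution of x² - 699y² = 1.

Compute x² = 2271050² = 5157668102500
Compute 699y² = 699·85899² = 699·7378638201 = 5157668102499
x² - 699y² = 5157668102500 - 5157668102499 = 1
Since this equals 1, (2271050, 85899) is a solution.

Yes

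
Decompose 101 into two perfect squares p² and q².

We need to find integers p, q > 0 such that p² + q² = 101.
Trying p = 1: q² = 101 - 1² = 101 - 1 = 100
q = 10
Check: 1² + 10² = 1 + 100 = 101 ✓

101 = 1² + 10²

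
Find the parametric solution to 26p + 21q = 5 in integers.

Step 1: Compute gcd(26, 21) = 1.
Since 1 divides 5, solutions exist.

Step 2: Find a particular solution using extended Euclidean algorithm.
We get p₀ = -20, q₀ = 25.
Check: 26*-20 + 21*25 = 5 = 5 ✓

Step 3: Write the general solution.
p = -20 + (21/1)t = -20 + 21t
q = 25 - (26/1)t = 25 - 26t
for any integer t.

p = -20 + 21t, q = 25 - 26t for integer t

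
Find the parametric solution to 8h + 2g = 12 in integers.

Step 1: Compute gcd(8, 2) = 2.
Since 2 divides 12, solutions exist.

Step 2: Find a particular solution using extended Euclidean algorithm.
We get h₀ = 0, g₀ = 6.
Check: 8*0 + 2*6 = 12 = 12 ✓

Step 3: Write the general solution.
h = 0 + (2/2)t = 0 + 1t
g = 6 - (8/2)t = 6 - 4t
for any integer t.

h = 0 + 1t, g = 6 - 4t for integer t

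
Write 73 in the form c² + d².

We need to find integers c, d > 0 such that c² + d² = 73.
Trying c = 3: d² = 73 - 3² = 73 - 9 = 64
d = 8
Check: 3² + 8² = 9 + 64 = 73 ✓

73 = 3² + 8²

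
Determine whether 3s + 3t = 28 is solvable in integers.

Step 1: Compute gcd(3, 3).
gcd(3, 3) = 3

Step 2: Check divisibility.
Does 3 divide 28? 28 = 3 x 9 + 1, so no.

By the theorem on linear Diophantine equations, 3s + 3t = 28 has integer solutions if and only if gcd(3, 3) divides 28. Since 3 does not divide 28, no solutions exist.

No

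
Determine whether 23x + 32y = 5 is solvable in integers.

Step 1: Compute gcd(23, 32).
gcd(23, 32) = 1

Step 2: Check divisibility.
Does 1 divide 5? 5 = 1 x 5, so yes.

By the theorem on linear Diophantine equations, 23x + 32y = 5 has integer solutions if and only if gcd(23, 32) divides 5. Since 1 | 5, solutions exist.

Yes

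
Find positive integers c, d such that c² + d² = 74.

Search for c with 74 - c² a perfect square.
c = 5: 74 - 5² = 74 - 25 = 49 = 7² ✓
So c = 5, d = 7.

c = 5, d = 7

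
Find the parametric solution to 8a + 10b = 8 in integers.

Step 1: Compute gcd(8, 10) = 2.
Since 2 divides 8, solutions exist.

Step 2: Find a particular solution using extended Euclidean algorithm.
We get a₀ = -4, b₀ = 4.
Check: 8*-4 + 10*4 = 8 = 8 ✓

Step 3: Write the general solution.
a = -4 + (10/2)t = -4 + 5t
b = 4 - (8/2)t = 4 - 4t
for any integer t.

a = -4 + 5t, b = 4 - 4t for integer t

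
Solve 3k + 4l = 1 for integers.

Step 1: Check solvability.
gcd(3, 4) = 1
Since 1 divides 1, solutions exist.

Step 2: Apply extended Euclidean algorithm to find gcd.
We find integers such that 3*x0 + 4*y0 = 1

Step 3: Scale the particular solution.
Multiply by 1/1 = 1:
k = -1, l = 1

Step 4: Verify.
3*(-1) + 4*(1) = 1 = 1 ✓

k = -1, l = 1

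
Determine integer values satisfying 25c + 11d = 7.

Step 1: Check solvability.
gcd(25, 11) = 1
Since 1 divides 7, solutions exist.

Step 2: Apply extended Euclidean algorithm to find gcd.
We find integers such that 25*x0 + 11*y0 = 1

Step 3: Scale the particular solution.
Multiply by 7/1 = 7:
c = 28, d = -63

Step 4: Verify.
25*(28) + 11*(-63) = 7 = 7 ✓

c = 28, d = -63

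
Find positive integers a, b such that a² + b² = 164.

Search for a with 164 - a² a perfect square.
a = 8: 164 - 8² = 164 - 64 = 100 = 10² ✓
So a = 8, b = 10.

a = 8, b = 10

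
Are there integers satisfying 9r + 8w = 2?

Step 1: Compute gcd(9, 8).
gcd(9, 8) = 1

Step 2: Check divisibility.
Does 1 divide 2? 2 = 1 x 2, so yes.

By the theorem on linear Diophantine equations, 9r + 8w = 2 has integer solutions if and only if gcd(9, 8) divides 2. Since 1 | 2, solutions exist.

Yes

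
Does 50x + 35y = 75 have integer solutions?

Step 1: Compute gcd(50, 35).
gcd(50, 35) = 5

Step 2: Check divisibility.
Does 5 divide 75? 75 = 5 x 15, so yes.

By the theorem on linear Diophantine equations, 50x + 35y = 75 has integer solutions if and only if gcd(50, 35) divides 75. Since 5 | 75, solutions exist.

Yes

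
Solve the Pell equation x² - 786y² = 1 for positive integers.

We seek the smallest positive integers (x, y) with x² - 786y² = 1, i.e., x² = 786y² + 1.
Try successive y values:
y = 1: x² = 786·1² + 1 = 787, not a perfect square
y = 2: x² = 786·2² + 1 = 3145, not a perfect square
y = 3: x² = 786·3² + 1 = 7075, not a perfect square
... continuing the search (or via continued fractions) ...
y = 28: x² = 786·28² + 1 = 616225, x = 785 ✓

Verify: 785² - 786·28² = 616225 - 616224 = 1 ✓

x = 785, y = 28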